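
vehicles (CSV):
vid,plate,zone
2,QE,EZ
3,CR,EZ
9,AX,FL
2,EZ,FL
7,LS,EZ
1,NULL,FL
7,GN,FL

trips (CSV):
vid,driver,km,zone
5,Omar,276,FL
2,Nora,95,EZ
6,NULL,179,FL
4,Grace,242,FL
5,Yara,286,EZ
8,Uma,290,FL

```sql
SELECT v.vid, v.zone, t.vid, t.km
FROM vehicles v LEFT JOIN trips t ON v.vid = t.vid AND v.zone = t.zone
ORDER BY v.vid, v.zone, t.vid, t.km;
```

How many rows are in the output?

LEFT JOIN keeps every row from `vehicles`; unmatched rows get NULL for `trips`'s columns.
Matching on v.vid = t.vid AND v.zone = t.zone.
- v row (vid=2, zone=EZ): matches 1 t row(s) → 1 output row(s).
- v row (vid=3, zone=EZ): no match → kept, t columns NULL.
- v row (vid=9, zone=FL): no match → kept, t columns NULL.
- v row (vid=2, zone=FL): no match → kept, t columns NULL.
- v row (vid=7, zone=EZ): no match → kept, t columns NULL.
- v row (vid=1, zone=FL): no match → kept, t columns NULL.
- v row (vid=7, zone=FL): no match → kept, t columns NULL.
Total: 1 matched + 6 padded = 7 rows.

7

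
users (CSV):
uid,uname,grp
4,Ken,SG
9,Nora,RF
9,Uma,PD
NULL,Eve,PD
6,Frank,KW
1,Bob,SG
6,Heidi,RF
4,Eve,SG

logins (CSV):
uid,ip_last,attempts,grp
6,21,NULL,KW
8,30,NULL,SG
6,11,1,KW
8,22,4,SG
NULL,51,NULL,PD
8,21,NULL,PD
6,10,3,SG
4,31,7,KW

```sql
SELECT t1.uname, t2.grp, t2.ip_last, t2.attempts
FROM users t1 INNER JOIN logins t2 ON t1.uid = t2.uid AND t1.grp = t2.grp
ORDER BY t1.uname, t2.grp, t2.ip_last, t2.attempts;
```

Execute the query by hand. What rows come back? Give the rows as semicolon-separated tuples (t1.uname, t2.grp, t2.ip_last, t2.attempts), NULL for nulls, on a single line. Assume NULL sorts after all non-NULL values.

INNER JOIN keeps only pairs where the ON condition holds.
Matching on t1.uid = t2.uid AND t1.grp = t2.grp. A NULL in a compared column never satisfies the condition.
- t1 (uid=4, grp=SG) has no partner → excluded.
- t1 (uid=9, grp=RF) has no partner → excluded.
- t1 (uid=9, grp=PD) has no partner → excluded.
- t1 (uid=NULL, grp=PD) has no partner → excluded.
- t1 (uid=6, grp=KW) pairs with 2 row(s) of t2.
- t1 (uid=1, grp=SG) has no partner → excluded.
- t1 (uid=6, grp=RF) has no partner → excluded.
- t1 (uid=4, grp=SG) has no partner → excluded.
After projecting and ordering:
t1.uname | t2.grp | t2.ip_last | t2.attempts
Frank | KW | 11 | 1
Frank | KW | 21 | NULL

(Frank, KW, 11, 1); (Frank, KW, 21, NULL)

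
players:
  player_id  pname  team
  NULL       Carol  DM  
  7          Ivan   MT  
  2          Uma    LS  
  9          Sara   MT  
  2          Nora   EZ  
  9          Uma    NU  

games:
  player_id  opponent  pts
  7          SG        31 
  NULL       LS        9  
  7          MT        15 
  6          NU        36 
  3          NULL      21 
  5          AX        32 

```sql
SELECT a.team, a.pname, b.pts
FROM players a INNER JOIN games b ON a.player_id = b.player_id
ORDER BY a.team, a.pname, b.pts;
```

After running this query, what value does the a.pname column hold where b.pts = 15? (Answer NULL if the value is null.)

INNER JOIN keeps only pairs where the ON condition holds.
Matching on a.player_id = b.player_id. A NULL in a compared column never satisfies the condition.
Matched pairs: 2.

Ivan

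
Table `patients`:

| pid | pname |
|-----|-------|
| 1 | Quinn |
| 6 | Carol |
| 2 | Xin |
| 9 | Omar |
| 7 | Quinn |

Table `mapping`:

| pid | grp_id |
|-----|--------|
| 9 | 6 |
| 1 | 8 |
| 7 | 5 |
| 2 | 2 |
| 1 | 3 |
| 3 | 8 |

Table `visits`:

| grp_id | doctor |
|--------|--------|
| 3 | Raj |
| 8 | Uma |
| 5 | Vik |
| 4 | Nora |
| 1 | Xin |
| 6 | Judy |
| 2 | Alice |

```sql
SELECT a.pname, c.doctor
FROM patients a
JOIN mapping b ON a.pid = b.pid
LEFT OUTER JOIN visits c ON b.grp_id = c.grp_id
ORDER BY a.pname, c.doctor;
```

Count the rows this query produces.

Evaluate left to right. First `patients a INNER JOIN mapping b` on pid: 5 row(s).
Then LEFT JOIN `visits c` on grp_id: each of those 5 rows is kept; rows whose b.grp_id has no match in c get NULL for c's columns.
Result: 5 row(s).

5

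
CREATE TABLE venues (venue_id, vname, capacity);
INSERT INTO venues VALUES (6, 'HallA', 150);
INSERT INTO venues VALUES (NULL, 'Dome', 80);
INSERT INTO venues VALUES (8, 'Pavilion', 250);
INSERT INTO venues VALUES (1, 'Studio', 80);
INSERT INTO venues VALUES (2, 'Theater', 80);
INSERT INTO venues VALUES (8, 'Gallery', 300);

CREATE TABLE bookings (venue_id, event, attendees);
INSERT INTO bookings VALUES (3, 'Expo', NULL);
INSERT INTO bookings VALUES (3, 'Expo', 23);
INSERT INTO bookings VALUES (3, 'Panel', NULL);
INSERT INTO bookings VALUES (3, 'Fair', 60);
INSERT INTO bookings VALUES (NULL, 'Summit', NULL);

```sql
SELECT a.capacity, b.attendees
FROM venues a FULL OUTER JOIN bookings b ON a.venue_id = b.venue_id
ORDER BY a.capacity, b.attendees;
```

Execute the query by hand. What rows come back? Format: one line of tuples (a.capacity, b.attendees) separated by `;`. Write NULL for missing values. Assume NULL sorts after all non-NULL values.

FULL OUTER JOIN keeps every row from both sides; unmatched rows get NULL for the other side's columns.
Matching on a.venue_id = b.venue_id. A NULL in a compared column never satisfies the condition.
Matched pairs: 0; unmatched a rows kept: 6; unmatched b rows kept: 5.

(80, NULL); (80, NULL); (80, NULL); (150, NULL); (250, NULL); (300, NULL); (NULL, 23); (NULL, 60); (NULL, NULL); (NULL, NULL); (NULL, NULL)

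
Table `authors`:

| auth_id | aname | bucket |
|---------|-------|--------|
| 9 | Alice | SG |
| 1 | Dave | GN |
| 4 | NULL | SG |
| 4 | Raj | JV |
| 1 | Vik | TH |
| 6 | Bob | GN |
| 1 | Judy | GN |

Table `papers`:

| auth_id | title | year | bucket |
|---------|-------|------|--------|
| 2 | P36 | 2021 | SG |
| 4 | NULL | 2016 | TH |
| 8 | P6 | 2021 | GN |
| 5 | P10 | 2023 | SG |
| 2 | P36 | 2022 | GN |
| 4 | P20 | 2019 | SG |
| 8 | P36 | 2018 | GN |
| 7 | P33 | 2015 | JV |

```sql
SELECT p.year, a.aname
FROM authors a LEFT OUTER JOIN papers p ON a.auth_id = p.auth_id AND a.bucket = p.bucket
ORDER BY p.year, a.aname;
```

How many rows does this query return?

LEFT JOIN keeps every row from `authors`; unmatched rows get NULL for `papers`'s columns.
Matching on a.auth_id = p.auth_id AND a.bucket = p.bucket.
- a[0] auth_id=9, bucket=SG → no match; kept with NULLs on the p side.
- a[1] auth_id=1, bucket=GN → no match; kept with NULLs on the p side.
- a[2] auth_id=4, bucket=SG → 1 match(es) in p → 1 row(s).
- a[3] auth_id=4, bucket=JV → no match; kept with NULLs on the p side.
- a[4] auth_id=1, bucket=TH → no match; kept with NULLs on the p side.
- a[5] auth_id=6, bucket=GN → no match; kept with NULLs on the p side.
- a[6] auth_id=1, bucket=GN → no match; kept with NULLs on the p side.
Total: 1 matched + 6 padded = 7 rows.

7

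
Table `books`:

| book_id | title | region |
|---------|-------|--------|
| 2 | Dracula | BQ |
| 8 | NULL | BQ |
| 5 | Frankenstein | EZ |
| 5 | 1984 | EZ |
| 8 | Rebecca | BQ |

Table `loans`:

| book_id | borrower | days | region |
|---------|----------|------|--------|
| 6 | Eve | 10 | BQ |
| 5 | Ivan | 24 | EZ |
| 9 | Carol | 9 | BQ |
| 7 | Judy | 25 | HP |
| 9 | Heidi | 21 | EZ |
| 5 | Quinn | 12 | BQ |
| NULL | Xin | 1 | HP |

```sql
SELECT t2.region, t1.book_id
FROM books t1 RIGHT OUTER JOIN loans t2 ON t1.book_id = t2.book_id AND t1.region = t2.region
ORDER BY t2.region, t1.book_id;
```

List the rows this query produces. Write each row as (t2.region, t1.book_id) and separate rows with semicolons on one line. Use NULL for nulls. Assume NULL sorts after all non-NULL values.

(BQ, NULL); (BQ, NULL); (BQ, NULL); (EZ, 5); (EZ, 5); (EZ, NULL); (HP, NULL); (HP, NULL)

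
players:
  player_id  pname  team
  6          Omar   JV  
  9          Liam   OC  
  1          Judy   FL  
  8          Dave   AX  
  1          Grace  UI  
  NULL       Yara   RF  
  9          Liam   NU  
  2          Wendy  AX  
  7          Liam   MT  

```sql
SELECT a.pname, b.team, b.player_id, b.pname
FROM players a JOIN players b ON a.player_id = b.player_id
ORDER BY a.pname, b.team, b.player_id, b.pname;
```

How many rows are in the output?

INNER JOIN keeps only pairs where the ON condition holds.
Matching on a.player_id = b.player_id. A NULL in a compared column never satisfies the condition.
- a (player_id=6) pairs with 1 row(s) of b.
- a (player_id=9) pairs with 2 row(s) of b.
- a (player_id=1) pairs with 2 row(s) of b.
- a (player_id=8) pairs with 1 row(s) of b.
- a (player_id=1) pairs with 2 row(s) of b.
- a (player_id=NULL) has no partner → excluded.
- a (player_id=9) pairs with 2 row(s) of b.
- a (player_id=2) pairs with 1 row(s) of b.
- a (player_id=7) pairs with 1 row(s) of b.
Total: 12 rows.

12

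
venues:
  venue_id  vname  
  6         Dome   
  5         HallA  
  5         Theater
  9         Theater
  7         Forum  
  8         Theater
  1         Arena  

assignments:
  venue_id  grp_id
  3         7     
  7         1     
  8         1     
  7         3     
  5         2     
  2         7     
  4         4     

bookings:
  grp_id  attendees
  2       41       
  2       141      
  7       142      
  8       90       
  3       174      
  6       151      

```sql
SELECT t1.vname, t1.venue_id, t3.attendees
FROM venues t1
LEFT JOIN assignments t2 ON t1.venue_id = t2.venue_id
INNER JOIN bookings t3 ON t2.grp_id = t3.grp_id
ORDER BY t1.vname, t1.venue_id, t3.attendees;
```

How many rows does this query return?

5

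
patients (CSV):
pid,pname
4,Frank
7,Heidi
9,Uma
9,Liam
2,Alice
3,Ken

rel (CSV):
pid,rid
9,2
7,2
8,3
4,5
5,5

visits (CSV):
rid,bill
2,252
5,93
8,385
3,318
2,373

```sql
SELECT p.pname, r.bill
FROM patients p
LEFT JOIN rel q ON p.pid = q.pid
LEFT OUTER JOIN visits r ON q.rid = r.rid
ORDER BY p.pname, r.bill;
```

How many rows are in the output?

Step 1 — p LEFT JOIN q on pid → 6 row(s).
Then LEFT JOIN `visits r` on rid: each of those 6 rows is kept; rows whose q.rid has no match in r get NULL for r's columns.
Result: 9 row(s).

9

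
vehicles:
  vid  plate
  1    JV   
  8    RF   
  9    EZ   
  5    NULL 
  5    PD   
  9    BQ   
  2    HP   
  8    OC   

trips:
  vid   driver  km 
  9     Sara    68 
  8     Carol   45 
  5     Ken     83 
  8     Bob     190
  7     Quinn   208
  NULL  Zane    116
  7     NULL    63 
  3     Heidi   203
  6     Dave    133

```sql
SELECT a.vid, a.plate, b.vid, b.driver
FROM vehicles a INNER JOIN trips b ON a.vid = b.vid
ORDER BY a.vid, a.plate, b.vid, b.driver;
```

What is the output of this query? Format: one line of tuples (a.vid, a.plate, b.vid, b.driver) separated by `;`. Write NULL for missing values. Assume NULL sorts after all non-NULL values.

(5, PD, 5, Ken); (5, NULL, 5, Ken); (8, OC, 8, Bob); (8, OC, 8, Carol); (8, RF, 8, Bob); (8, RF, 8, Carol); (9, BQ, 9, Sara); (9, EZ, 9, Sara)

INNER JOIN keeps only pairs where the ON condition holds.
Matching on a.vid = b.vid. A NULL in a compared column never satisfies the condition.
Matched pairs: 8.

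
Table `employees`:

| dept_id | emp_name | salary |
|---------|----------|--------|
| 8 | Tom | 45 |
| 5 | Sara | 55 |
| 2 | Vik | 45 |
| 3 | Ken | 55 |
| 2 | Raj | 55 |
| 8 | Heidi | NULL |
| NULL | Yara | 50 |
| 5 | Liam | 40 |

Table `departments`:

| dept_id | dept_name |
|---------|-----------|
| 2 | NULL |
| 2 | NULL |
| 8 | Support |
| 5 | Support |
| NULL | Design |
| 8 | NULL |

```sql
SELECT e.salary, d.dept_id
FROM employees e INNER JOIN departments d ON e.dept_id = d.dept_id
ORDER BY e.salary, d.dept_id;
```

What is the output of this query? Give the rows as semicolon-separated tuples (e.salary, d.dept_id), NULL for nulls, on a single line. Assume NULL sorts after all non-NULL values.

(40, 5); (45, 2); (45, 2); (45, 8); (45, 8); (55, 2); (55, 2); (55, 5); (NULL, 8); (NULL, 8)

INNER JOIN keeps only pairs where the ON condition holds.
Matching on e.dept_id = d.dept_id. A NULL in a compared column never satisfies the condition.
- e[0] dept_id=8 → 2 match(es) in d → 2 row(s).
- e[1] dept_id=5 → 1 match(es) in d → 1 row(s).
- e[2] dept_id=2 → 2 match(es) in d → 2 row(s).
- e[3] dept_id=3 → no match; dropped.
- e[4] dept_id=2 → 2 match(es) in d → 2 row(s).
- e[5] dept_id=8 → 2 match(es) in d → 2 row(s).
- e[6] dept_id=NULL → no match; dropped.
- e[7] dept_id=5 → 1 match(es) in d → 1 row(s).
After projecting and ordering:
e.salary | d.dept_id
40 | 5
45 | 2
45 | 2
45 | 8
45 | 8
55 | 2
55 | 2
55 | 5
NULL | 8
NULL | 8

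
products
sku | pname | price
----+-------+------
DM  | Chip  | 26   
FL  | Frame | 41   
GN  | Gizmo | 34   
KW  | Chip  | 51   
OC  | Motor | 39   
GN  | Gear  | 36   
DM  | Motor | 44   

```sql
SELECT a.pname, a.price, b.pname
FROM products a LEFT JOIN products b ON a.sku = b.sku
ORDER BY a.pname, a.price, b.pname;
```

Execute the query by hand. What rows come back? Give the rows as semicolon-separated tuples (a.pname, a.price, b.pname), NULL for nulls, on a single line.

(Chip, 26, Chip); (Chip, 26, Motor); (Chip, 51, Chip); (Frame, 41, Frame); (Gear, 36, Gear); (Gear, 36, Gizmo); (Gizmo, 34, Gear); (Gizmo, 34, Gizmo); (Motor, 39, Motor); (Motor, 44, Chip); (Motor, 44, Motor)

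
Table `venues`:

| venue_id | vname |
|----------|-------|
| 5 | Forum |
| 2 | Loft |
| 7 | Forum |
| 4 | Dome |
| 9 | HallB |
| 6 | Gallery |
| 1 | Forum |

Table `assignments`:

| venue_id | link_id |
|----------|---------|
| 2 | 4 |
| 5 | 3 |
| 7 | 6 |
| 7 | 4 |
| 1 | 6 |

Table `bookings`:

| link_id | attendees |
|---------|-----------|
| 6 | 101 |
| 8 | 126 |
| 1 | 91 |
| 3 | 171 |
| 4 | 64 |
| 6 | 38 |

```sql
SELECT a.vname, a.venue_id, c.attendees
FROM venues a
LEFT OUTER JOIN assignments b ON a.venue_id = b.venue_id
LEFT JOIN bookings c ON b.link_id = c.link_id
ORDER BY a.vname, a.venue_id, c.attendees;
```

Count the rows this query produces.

10

Step 1 — a LEFT JOIN b on venue_id → 8 row(s).
Then LEFT JOIN `bookings c` on link_id: each of those 8 rows is kept; rows whose b.link_id has no match in c get NULL for c's columns.
Result: 10 row(s).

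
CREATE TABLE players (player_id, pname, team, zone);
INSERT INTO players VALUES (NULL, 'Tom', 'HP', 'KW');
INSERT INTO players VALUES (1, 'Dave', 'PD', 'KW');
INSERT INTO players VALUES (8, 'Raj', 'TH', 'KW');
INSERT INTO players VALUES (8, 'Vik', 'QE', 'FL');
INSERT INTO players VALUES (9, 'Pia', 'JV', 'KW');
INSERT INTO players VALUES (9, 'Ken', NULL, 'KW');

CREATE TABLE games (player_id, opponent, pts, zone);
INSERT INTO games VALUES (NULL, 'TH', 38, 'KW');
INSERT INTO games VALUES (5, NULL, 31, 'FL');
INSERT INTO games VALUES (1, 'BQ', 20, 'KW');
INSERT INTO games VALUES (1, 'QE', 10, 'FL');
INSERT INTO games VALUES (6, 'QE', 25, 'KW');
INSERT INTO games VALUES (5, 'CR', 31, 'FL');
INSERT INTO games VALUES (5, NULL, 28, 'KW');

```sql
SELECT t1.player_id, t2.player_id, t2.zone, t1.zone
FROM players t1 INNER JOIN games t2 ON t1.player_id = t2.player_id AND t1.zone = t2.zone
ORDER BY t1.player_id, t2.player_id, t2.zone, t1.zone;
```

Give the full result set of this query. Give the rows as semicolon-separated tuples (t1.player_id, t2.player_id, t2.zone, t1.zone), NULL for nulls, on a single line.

(1, 1, KW, KW)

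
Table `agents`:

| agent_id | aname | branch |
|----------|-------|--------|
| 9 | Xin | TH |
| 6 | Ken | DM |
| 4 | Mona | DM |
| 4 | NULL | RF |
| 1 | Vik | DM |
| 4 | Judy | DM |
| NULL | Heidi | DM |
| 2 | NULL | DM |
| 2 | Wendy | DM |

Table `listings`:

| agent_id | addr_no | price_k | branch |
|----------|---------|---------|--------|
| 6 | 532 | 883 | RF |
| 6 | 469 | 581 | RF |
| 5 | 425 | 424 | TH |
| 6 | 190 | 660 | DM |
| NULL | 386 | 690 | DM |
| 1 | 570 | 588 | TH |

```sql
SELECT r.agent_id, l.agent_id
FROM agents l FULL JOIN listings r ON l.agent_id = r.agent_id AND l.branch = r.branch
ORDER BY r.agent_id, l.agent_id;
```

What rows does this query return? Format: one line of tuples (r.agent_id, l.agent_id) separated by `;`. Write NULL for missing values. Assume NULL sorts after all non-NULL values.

FULL OUTER JOIN keeps every row from both sides; unmatched rows get NULL for the other side's columns.
Matching on l.agent_id = r.agent_id AND l.branch = r.branch. A NULL in a compared column never satisfies the condition.
Matched pairs: 1; unmatched l rows kept: 8; unmatched r rows kept: 5.

(1, NULL); (5, NULL); (6, 6); (6, NULL); (6, NULL); (NULL, 1); (NULL, 2); (NULL, 2); (NULL, 4); (NULL, 4); (NULL, 4); (NULL, 9); (NULL, NULL); (NULL, NULL)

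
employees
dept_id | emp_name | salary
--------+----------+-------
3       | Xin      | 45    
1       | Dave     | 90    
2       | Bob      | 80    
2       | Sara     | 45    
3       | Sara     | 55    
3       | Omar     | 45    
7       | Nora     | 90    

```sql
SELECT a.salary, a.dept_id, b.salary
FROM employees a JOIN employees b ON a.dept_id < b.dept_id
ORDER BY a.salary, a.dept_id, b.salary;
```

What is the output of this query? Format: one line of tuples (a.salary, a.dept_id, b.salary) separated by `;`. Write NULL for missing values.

INNER JOIN keeps only pairs where the ON condition holds.
Matching on a.dept_id < b.dept_id.
- a row (dept_id=3): matches 1 b row(s) → 1 output row(s).
- a row (dept_id=1): matches 6 b row(s) → 6 output row(s).
- a row (dept_id=2): matches 4 b row(s) → 4 output row(s).
- a row (dept_id=2): matches 4 b row(s) → 4 output row(s).
- a row (dept_id=3): matches 1 b row(s) → 1 output row(s).
- a row (dept_id=3): matches 1 b row(s) → 1 output row(s).
- a row (dept_id=7): no match → dropped.

(45, 2, 45); (45, 2, 45); (45, 2, 55); (45, 2, 90); (45, 3, 90); (45, 3, 90); (55, 3, 90); (80, 2, 45); (80, 2, 45); (80, 2, 55); (80, 2, 90); (90, 1, 45); (90, 1, 45); (90, 1, 45); (90, 1, 55); (90, 1, 80); (90, 1, 90)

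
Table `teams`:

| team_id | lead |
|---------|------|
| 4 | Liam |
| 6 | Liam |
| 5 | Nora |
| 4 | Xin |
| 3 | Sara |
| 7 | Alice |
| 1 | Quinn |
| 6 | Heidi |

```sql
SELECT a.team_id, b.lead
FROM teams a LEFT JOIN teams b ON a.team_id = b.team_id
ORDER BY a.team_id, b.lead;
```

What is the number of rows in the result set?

LEFT JOIN keeps every row from `teams a`; unmatched rows get NULL for `teams b`'s columns.
Matching on a.team_id = b.team_id.
- a row (team_id=4): matches 2 b row(s) → 2 output row(s).
- a row (team_id=6): matches 2 b row(s) → 2 output row(s).
- a row (team_id=5): matches 1 b row(s) → 1 output row(s).
- a row (team_id=4): matches 2 b row(s) → 2 output row(s).
- a row (team_id=3): matches 1 b row(s) → 1 output row(s).
- a row (team_id=7): matches 1 b row(s) → 1 output row(s).
- a row (team_id=1): matches 1 b row(s) → 1 output row(s).
- a row (team_id=6): matches 2 b row(s) → 2 output row(s).
Total: 12 rows.

12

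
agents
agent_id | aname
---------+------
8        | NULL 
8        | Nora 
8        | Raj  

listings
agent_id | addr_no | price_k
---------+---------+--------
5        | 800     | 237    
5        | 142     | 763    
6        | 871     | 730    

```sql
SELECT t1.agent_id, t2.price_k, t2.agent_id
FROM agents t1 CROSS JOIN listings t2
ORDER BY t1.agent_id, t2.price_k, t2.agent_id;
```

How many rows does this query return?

9

CROSS JOIN pairs every row of `agents` with every row of `listings`: 3 × 3 = 9 rows.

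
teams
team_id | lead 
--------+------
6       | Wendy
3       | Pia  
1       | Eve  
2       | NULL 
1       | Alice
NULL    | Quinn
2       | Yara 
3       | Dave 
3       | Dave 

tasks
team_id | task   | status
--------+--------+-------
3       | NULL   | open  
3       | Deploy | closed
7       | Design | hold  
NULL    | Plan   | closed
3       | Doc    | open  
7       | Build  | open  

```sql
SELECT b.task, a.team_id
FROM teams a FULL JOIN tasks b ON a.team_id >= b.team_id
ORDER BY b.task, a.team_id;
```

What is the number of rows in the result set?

20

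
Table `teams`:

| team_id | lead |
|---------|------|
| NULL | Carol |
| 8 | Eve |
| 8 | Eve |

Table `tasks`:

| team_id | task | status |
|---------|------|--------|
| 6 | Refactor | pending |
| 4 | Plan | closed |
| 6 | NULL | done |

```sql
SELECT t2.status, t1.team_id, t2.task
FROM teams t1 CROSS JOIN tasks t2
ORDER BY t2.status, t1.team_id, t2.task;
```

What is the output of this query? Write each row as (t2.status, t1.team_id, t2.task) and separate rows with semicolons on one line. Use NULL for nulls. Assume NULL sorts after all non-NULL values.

(closed, 8, Plan); (closed, 8, Plan); (closed, NULL, Plan); (done, 8, NULL); (done, 8, NULL); (done, NULL, NULL); (pending, 8, Refactor); (pending, 8, Refactor); (pending, NULL, Refactor)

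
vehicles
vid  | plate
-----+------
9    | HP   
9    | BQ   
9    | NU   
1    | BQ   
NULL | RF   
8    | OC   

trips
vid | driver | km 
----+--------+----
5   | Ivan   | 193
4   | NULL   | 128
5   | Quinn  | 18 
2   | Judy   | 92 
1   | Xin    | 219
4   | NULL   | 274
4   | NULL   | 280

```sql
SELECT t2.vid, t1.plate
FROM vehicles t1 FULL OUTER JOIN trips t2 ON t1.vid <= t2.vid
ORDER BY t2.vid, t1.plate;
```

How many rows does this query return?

FULL OUTER JOIN keeps every row from both sides; unmatched rows get NULL for the other side's columns.
Matching on t1.vid <= t2.vid. A NULL in a compared column never satisfies the condition.
- vid=9: no t2 row matches, row kept with t2 columns NULL.
- vid=9: no t2 row matches, row kept with t2 columns NULL.
- vid=9: no t2 row matches, row kept with t2 columns NULL.
- vid=1: 7 matching t2 row(s), so 7 row(s) emitted.
- vid=NULL: no t2 row matches, row kept with t2 columns NULL.
- vid=8: no t2 row matches, row kept with t2 columns NULL.
Total: 7 matched + 5 padded = 12 rows.

12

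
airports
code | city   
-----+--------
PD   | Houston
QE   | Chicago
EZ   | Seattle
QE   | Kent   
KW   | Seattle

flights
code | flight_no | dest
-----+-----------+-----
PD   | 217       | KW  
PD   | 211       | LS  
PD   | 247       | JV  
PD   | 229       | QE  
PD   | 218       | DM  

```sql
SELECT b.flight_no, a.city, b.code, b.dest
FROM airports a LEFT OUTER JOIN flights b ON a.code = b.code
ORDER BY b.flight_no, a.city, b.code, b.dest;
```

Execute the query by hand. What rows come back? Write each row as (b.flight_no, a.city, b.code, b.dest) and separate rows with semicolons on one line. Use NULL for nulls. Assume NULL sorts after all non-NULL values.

LEFT JOIN keeps every row from `airports`; unmatched rows get NULL for `flights`'s columns.
Matching on a.code = b.code.
Matched pairs: 5; unmatched a rows kept: 4.

(211, Houston, PD, LS); (217, Houston, PD, KW); (218, Houston, PD, DM); (229, Houston, PD, QE); (247, Houston, PD, JV); (NULL, Chicago, NULL, NULL); (NULL, Kent, NULL, NULL); (NULL, Seattle, NULL, NULL); (NULL, Seattle, NULL, NULL)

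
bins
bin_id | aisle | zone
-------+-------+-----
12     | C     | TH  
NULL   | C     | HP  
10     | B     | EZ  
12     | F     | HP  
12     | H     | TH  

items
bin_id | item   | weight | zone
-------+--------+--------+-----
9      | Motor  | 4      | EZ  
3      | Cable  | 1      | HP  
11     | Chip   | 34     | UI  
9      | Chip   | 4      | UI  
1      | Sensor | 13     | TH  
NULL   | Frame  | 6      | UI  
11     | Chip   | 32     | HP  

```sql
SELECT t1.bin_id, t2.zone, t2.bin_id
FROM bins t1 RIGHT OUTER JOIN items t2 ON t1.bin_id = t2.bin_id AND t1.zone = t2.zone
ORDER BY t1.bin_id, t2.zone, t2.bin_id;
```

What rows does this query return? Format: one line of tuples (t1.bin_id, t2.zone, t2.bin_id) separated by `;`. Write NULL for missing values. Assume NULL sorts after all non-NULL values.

RIGHT JOIN keeps every row from `items`; unmatched rows get NULL for `bins`'s columns.
Matching on t1.bin_id = t2.bin_id AND t1.zone = t2.zone. A NULL in a compared column never satisfies the condition.
Matched pairs: 0; unmatched t2 rows kept: 7.

(NULL, EZ, 9); (NULL, HP, 3); (NULL, HP, 11); (NULL, TH, 1); (NULL, UI, 9); (NULL, UI, 11); (NULL, UI, NULL)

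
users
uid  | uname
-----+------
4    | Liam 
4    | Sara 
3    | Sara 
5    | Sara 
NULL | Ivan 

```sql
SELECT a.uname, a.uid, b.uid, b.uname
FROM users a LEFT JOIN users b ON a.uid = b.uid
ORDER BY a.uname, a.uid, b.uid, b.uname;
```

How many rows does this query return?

LEFT JOIN keeps every row from `users a`; unmatched rows get NULL for `users b`'s columns.
Matching on a.uid = b.uid. A NULL in a compared column never satisfies the condition.
Matched pairs: 6; unmatched a rows kept: 1.
Total: 6 matched + 1 padded = 7 rows.

7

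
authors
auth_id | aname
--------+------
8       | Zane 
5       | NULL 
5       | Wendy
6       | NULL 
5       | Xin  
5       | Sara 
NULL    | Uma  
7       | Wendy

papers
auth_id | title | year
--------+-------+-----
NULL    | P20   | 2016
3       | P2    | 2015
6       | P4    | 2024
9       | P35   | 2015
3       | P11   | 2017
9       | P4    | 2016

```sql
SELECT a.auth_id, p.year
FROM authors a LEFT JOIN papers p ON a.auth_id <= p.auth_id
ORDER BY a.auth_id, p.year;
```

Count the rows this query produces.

20

LEFT JOIN keeps every row from `authors`; unmatched rows get NULL for `papers`'s columns.
Matching on a.auth_id <= p.auth_id. A NULL in a compared column never satisfies the condition.
- a[0] auth_id=8 → 2 match(es) in p → 2 row(s).
- a[1] auth_id=5 → 3 match(es) in p → 3 row(s).
- a[2] auth_id=5 → 3 match(es) in p → 3 row(s).
- a[3] auth_id=6 → 3 match(es) in p → 3 row(s).
- a[4] auth_id=5 → 3 match(es) in p → 3 row(s).
- a[5] auth_id=5 → 3 match(es) in p → 3 row(s).
- a[6] auth_id=NULL → no match; kept with NULLs on the p side.
- a[7] auth_id=7 → 2 match(es) in p → 2 row(s).
Total: 19 matched + 1 padded = 20 rows.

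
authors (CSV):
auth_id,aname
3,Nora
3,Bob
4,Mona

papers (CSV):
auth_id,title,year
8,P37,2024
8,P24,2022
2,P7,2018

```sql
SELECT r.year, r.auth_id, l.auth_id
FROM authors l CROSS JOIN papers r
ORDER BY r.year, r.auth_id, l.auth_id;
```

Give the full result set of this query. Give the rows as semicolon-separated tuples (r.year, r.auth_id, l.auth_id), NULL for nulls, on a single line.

(2018, 2, 3); (2018, 2, 3); (2018, 2, 4); (2022, 8, 3); (2022, 8, 3); (2022, 8, 4); (2024, 8, 3); (2024, 8, 3); (2024, 8, 4)

CROSS JOIN pairs every row of `authors` with every row of `papers`: 3 × 3 = 9 rows.
After projecting and ordering:
r.year | r.auth_id | l.auth_id
2018 | 2 | 3
2018 | 2 | 3
2018 | 2 | 4
2022 | 8 | 3
2022 | 8 | 3
2022 | 8 | 4
2024 | 8 | 3
2024 | 8 | 3
2024 | 8 | 4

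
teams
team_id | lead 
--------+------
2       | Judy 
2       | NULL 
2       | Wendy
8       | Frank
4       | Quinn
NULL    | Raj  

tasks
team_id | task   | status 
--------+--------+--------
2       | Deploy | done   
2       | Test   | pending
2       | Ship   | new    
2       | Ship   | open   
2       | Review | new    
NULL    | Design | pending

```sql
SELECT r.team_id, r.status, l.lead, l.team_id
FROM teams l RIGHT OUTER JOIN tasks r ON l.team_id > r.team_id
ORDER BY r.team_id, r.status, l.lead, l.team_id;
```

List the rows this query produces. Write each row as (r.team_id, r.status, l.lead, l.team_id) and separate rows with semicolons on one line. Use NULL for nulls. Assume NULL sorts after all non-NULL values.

RIGHT JOIN keeps every row from `tasks`; unmatched rows get NULL for `teams`'s columns.
Matching on l.team_id > r.team_id. A NULL in a compared column never satisfies the condition.
- team_id=2: no matching r row.
- team_id=2: no matching r row.
- team_id=2: no matching r row.
- team_id=8: 5 matching r row(s), so 5 row(s) emitted.
- team_id=4: 5 matching r row(s), so 5 row(s) emitted.
- team_id=NULL: no matching r row.
- 1 r row(s) had no l match → kept, l columns NULL.

(2, done, Frank, 8); (2, done, Quinn, 4); (2, new, Frank, 8); (2, new, Frank, 8); (2, new, Quinn, 4); (2, new, Quinn, 4); (2, open, Frank, 8); (2, open, Quinn, 4); (2, pending, Frank, 8); (2, pending, Quinn, 4); (NULL, pending, NULL, NULL)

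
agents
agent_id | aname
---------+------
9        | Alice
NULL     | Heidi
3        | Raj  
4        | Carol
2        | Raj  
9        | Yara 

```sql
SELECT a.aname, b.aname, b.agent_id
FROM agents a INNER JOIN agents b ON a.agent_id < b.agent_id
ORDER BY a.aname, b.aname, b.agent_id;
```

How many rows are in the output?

9

INNER JOIN keeps only pairs where the ON condition holds.
Matching on a.agent_id < b.agent_id. A NULL in a compared column never satisfies the condition.
- a[0] agent_id=9 → no match; dropped.
- a[1] agent_id=NULL → no match; dropped.
- a[2] agent_id=3 → 3 match(es) in b → 3 row(s).
- a[3] agent_id=4 → 2 match(es) in b → 2 row(s).
- a[4] agent_id=2 → 4 match(es) in b → 4 row(s).
- a[5] agent_id=9 → no match; dropped.
Total: 9 rows.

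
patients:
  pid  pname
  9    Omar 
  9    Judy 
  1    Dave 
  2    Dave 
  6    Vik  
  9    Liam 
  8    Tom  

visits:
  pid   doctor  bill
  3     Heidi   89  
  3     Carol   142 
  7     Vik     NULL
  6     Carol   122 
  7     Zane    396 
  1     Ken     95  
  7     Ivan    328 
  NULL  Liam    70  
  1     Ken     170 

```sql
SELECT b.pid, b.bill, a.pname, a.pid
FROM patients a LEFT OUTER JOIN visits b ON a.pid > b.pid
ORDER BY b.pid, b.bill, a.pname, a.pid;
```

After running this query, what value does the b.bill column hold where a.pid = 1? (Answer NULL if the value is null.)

LEFT JOIN keeps every row from `patients`; unmatched rows get NULL for `visits`'s columns.
Matching on a.pid > b.pid. A NULL in a compared column never satisfies the condition.
Matched pairs: 38; unmatched a rows kept: 1.

NULL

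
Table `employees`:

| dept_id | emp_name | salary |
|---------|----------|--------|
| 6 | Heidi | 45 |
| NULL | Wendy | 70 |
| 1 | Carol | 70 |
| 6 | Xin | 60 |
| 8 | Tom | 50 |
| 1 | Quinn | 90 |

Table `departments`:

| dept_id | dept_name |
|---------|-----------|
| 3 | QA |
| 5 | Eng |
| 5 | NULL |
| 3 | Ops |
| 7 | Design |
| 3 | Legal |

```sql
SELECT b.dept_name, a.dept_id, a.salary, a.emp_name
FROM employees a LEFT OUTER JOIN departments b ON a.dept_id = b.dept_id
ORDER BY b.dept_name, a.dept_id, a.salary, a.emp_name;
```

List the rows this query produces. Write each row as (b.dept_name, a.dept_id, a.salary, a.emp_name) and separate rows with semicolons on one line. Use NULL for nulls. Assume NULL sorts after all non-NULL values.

LEFT JOIN keeps every row from `employees`; unmatched rows get NULL for `departments`'s columns.
Matching on a.dept_id = b.dept_id. A NULL in a compared column never satisfies the condition.
- dept_id=6: no b row matches, row kept with b columns NULL.
- dept_id=NULL: no b row matches, row kept with b columns NULL.
- dept_id=1: no b row matches, row kept with b columns NULL.
- dept_id=6: no b row matches, row kept with b columns NULL.
- dept_id=8: no b row matches, row kept with b columns NULL.
- dept_id=1: no b row matches, row kept with b columns NULL.
After projecting and ordering:
b.dept_name | a.dept_id | a.salary | a.emp_name
NULL | 1 | 70 | Carol
NULL | 1 | 90 | Quinn
NULL | 6 | 45 | Heidi
NULL | 6 | 60 | Xin
NULL | 8 | 50 | Tom
NULL | NULL | 70 | Wendy

(NULL, 1, 70, Carol); (NULL, 1, 90, Quinn); (NULL, 6, 45, Heidi); (NULL, 6, 60, Xin); (NULL, 8, 50, Tom); (NULL, NULL, 70, Wendy)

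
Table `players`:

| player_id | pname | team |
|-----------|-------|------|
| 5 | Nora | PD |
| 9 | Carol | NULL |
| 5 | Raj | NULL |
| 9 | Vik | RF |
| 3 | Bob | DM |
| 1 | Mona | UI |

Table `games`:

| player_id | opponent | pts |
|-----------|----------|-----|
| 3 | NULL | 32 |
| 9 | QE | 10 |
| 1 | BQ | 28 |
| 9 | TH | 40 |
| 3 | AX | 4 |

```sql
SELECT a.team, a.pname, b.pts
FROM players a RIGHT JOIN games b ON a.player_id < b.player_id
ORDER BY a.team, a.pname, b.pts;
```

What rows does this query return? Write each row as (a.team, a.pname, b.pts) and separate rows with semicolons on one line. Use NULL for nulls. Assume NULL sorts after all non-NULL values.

RIGHT JOIN keeps every row from `games`; unmatched rows get NULL for `players`'s columns.
Matching on a.player_id < b.player_id.
- a (player_id=5) pairs with 2 row(s) of b.
- a (player_id=9) has no partner in b.
- a (player_id=5) pairs with 2 row(s) of b.
- a (player_id=9) has no partner in b.
- a (player_id=3) pairs with 2 row(s) of b.
- a (player_id=1) pairs with 4 row(s) of b.
- plus 1 unmatched b row(s), each kept with NULL a columns.

(DM, Bob, 10); (DM, Bob, 40); (PD, Nora, 10); (PD, Nora, 40); (UI, Mona, 4); (UI, Mona, 10); (UI, Mona, 32); (UI, Mona, 40); (NULL, Raj, 10); (NULL, Raj, 40); (NULL, NULL, 28)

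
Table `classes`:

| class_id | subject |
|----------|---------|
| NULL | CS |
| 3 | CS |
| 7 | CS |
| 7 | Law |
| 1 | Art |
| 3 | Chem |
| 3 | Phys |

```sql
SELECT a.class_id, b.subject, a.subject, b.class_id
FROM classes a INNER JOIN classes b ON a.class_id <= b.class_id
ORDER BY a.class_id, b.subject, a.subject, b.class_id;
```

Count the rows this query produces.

25

INNER JOIN keeps only pairs where the ON condition holds.
Matching on a.class_id <= b.class_id. A NULL in a compared column never satisfies the condition.
Matched pairs: 25.
Total: 25 rows.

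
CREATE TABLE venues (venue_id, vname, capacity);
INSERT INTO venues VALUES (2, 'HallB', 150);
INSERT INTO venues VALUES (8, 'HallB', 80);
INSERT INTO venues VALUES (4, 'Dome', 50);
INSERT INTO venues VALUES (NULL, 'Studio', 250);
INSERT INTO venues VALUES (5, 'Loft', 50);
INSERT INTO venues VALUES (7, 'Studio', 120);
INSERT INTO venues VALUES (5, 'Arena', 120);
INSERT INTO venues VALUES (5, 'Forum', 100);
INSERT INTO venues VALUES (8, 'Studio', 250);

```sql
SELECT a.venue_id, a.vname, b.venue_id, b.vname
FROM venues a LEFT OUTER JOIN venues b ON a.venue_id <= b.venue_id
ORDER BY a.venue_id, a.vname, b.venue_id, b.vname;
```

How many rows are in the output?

41

LEFT JOIN keeps every row from `venues a`; unmatched rows get NULL for `venues b`'s columns.
Matching on a.venue_id <= b.venue_id. A NULL in a compared column never satisfies the condition.
Matched pairs: 40; unmatched a rows kept: 1.
Total: 40 matched + 1 padded = 41 rows.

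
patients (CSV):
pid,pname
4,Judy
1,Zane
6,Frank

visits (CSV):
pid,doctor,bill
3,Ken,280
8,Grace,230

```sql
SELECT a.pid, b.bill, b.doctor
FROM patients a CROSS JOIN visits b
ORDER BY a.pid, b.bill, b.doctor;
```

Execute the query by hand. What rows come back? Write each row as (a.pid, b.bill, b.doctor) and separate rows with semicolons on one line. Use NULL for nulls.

(1, 230, Grace); (1, 280, Ken); (4, 230, Grace); (4, 280, Ken); (6, 230, Grace); (6, 280, Ken)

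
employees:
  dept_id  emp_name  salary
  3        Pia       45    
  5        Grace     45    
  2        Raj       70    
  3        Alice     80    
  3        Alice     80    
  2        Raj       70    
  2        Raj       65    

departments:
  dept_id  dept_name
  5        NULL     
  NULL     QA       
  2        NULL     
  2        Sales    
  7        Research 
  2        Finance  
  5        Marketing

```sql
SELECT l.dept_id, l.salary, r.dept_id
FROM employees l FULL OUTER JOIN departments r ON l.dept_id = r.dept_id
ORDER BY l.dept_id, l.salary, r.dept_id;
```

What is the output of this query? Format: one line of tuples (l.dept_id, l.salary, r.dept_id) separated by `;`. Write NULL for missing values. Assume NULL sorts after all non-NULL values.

(2, 65, 2); (2, 65, 2); (2, 65, 2); (2, 70, 2); (2, 70, 2); (2, 70, 2); (2, 70, 2); (2, 70, 2); (2, 70, 2); (3, 45, NULL); (3, 80, NULL); (3, 80, NULL); (5, 45, 5); (5, 45, 5); (NULL, NULL, 7); (NULL, NULL, NULL)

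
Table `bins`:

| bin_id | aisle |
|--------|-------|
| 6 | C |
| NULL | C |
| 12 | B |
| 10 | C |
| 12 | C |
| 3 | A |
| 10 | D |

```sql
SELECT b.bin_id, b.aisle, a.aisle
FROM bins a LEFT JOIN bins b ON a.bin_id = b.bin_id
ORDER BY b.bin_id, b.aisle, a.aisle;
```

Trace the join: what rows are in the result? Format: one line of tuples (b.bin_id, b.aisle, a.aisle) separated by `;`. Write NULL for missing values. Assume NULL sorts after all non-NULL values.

(3, A, A); (6, C, C); (10, C, C); (10, C, D); (10, D, C); (10, D, D); (12, B, B); (12, B, C); (12, C, B); (12, C, C); (NULL, NULL, C)

LEFT JOIN keeps every row from `bins a`; unmatched rows get NULL for `bins b`'s columns.
Matching on a.bin_id = b.bin_id. A NULL in a compared column never satisfies the condition.
- a (bin_id=6) pairs with 1 row(s) of b.
- a (bin_id=NULL) has no partner → padded with NULL.
- a (bin_id=12) pairs with 2 row(s) of b.
- a (bin_id=10) pairs with 2 row(s) of b.
- a (bin_id=12) pairs with 2 row(s) of b.
- a (bin_id=3) pairs with 1 row(s) of b.
- a (bin_id=10) pairs with 2 row(s) of b.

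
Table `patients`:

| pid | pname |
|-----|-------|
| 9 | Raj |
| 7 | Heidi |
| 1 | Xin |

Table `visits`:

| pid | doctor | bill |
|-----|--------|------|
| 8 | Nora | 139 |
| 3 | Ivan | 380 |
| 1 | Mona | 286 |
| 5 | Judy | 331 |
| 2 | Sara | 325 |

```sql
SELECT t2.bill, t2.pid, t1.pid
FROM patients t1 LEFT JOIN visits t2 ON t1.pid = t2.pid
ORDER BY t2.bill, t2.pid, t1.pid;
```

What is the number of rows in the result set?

3

LEFT JOIN keeps every row from `patients`; unmatched rows get NULL for `visits`'s columns.
Matching on t1.pid = t2.pid.
- t1[0] pid=9 → no match; kept with NULLs on the t2 side.
- t1[1] pid=7 → no match; kept with NULLs on the t2 side.
- t1[2] pid=1 → 1 match(es) in t2 → 1 row(s).
Total: 1 matched + 2 padded = 3 rows.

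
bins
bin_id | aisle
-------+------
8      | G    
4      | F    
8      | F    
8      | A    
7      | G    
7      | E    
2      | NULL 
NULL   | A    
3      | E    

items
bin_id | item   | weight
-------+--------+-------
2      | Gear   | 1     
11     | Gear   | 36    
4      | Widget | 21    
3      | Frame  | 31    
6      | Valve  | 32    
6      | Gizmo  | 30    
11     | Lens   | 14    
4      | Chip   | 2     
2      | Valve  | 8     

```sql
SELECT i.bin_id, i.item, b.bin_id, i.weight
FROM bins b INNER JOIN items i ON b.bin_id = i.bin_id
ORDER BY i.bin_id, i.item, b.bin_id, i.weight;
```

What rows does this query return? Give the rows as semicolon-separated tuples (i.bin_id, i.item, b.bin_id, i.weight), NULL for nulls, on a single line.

(2, Gear, 2, 1); (2, Valve, 2, 8); (3, Frame, 3, 31); (4, Chip, 4, 2); (4, Widget, 4, 21)

INNER JOIN keeps only pairs where the ON condition holds.
Matching on b.bin_id = i.bin_id. A NULL in a compared column never satisfies the condition.
Matched pairs: 5.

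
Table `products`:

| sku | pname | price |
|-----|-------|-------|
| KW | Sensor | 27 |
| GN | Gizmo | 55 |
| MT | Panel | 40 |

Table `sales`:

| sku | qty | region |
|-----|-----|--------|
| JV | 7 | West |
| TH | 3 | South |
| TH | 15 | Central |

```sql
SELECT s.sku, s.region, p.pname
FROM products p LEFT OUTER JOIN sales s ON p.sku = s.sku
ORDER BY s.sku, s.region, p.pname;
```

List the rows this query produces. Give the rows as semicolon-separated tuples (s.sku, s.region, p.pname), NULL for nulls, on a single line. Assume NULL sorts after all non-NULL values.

(NULL, NULL, Gizmo); (NULL, NULL, Panel); (NULL, NULL, Sensor)

LEFT JOIN keeps every row from `products`; unmatched rows get NULL for `sales`'s columns.
Matching on p.sku = s.sku.
Matched pairs: 0; unmatched p rows kept: 3.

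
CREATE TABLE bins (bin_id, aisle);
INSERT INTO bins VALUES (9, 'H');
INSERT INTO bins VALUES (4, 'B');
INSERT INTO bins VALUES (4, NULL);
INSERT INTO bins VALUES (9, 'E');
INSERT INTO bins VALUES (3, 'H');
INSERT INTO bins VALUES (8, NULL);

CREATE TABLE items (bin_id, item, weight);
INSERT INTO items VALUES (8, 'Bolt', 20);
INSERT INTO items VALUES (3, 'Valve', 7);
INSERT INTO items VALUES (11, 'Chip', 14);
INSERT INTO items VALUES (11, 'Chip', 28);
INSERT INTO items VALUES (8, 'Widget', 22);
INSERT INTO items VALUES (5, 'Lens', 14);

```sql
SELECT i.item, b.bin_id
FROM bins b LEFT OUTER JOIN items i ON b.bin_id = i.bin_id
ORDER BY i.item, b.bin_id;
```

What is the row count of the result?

7

LEFT JOIN keeps every row from `bins`; unmatched rows get NULL for `items`'s columns.
Matching on b.bin_id = i.bin_id.
Matched pairs: 3; unmatched b rows kept: 4.
Total: 3 matched + 4 padded = 7 rows.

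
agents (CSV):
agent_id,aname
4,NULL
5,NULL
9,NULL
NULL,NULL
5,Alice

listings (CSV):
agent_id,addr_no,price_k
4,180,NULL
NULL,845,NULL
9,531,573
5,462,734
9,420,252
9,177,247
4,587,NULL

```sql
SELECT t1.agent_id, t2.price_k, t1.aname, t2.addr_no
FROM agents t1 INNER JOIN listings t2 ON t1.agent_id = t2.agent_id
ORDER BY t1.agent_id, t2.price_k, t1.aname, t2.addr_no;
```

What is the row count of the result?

INNER JOIN keeps only pairs where the ON condition holds.
Matching on t1.agent_id = t2.agent_id. A NULL in a compared column never satisfies the condition.
Matched pairs: 7.
Total: 7 rows.

7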